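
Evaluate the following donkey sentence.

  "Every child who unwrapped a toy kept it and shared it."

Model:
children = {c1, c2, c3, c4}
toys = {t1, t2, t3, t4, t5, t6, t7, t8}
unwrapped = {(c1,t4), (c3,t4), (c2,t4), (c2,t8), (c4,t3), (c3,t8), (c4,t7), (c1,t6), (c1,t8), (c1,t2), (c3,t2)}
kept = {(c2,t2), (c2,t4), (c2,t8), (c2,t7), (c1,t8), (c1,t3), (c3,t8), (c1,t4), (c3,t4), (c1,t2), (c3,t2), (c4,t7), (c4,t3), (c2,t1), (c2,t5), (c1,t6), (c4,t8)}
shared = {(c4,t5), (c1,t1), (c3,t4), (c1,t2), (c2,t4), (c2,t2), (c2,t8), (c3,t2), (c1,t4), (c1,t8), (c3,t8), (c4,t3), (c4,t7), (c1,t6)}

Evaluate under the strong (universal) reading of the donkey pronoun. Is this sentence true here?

True

"it" takes "a toy" as antecedent — a donkey pronoun bound across the clause boundary.
Strong reading: for every (c,t) with unwrapped(c,t), kept(c,t) ∧ shared(c,t).
Restrictor pairs: (c1,t2) ✓  (c1,t4) ✓  (c1,t6) ✓  (c1,t8) ✓  (c2,t4) ✓  (c2,t8) ✓  (c3,t2) ✓  (c3,t4) ✓  (c3,t8) ✓  (c4,t3) ✓  (c4,t7) ✓
Every restrictor pair satisfies the scope.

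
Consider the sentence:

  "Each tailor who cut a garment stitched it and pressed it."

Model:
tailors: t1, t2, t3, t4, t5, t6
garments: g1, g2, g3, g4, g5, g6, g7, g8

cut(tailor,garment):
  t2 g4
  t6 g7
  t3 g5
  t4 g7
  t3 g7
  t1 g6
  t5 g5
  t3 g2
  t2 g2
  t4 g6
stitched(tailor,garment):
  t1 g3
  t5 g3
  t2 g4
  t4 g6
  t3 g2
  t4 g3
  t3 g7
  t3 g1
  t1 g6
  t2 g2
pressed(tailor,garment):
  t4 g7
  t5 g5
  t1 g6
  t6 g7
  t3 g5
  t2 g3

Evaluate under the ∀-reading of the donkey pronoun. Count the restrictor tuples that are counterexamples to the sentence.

9

"it" takes "a garment" as antecedent — a donkey pronoun bound across the clause boundary.
Strong reading: for every (t,g) with cut(t,g), stitched(t,g) ∧ pressed(t,g).
Restrictor pairs: (t1,g6) ✓  (t2,g2) ✗  (t2,g4) ✗  (t3,g2) ✗  (t3,g5) ✗  (t3,g7) ✗  (t4,g6) ✗  (t4,g7) ✗  (t5,g5) ✗  (t6,g7) ✗
Counterexamples (restrictor pairs failing the scope): 9.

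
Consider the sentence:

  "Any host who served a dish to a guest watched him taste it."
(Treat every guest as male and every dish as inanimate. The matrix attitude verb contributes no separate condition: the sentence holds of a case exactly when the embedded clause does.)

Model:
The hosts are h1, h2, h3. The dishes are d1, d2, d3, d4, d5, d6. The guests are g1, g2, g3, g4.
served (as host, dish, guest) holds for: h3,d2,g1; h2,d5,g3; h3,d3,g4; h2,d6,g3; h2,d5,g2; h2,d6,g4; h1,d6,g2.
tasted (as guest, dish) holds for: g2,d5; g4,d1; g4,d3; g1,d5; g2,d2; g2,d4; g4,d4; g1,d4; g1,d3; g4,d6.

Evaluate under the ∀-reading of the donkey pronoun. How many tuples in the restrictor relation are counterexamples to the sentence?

"him" takes "a guest" as antecedent and "it" takes "a dish"; both are donkey pronouns co-varying with the restrictor.
Strong reading: for every (h,d,g) with served(h,d,g), tasted(g,d).
Restrictor triples: (h1,d6,g2)→tasted(g2,d6) ✗  (h2,d5,g2)→tasted(g2,d5) ✓  (h2,d5,g3)→tasted(g3,d5) ✗  (h2,d6,g3)→tasted(g3,d6) ✗  (h2,d6,g4)→tasted(g4,d6) ✓  (h3,d2,g1)→tasted(g1,d2) ✗  (h3,d3,g4)→tasted(g4,d3) ✓
Counterexamples (restrictor triples failing the scope): 4.

4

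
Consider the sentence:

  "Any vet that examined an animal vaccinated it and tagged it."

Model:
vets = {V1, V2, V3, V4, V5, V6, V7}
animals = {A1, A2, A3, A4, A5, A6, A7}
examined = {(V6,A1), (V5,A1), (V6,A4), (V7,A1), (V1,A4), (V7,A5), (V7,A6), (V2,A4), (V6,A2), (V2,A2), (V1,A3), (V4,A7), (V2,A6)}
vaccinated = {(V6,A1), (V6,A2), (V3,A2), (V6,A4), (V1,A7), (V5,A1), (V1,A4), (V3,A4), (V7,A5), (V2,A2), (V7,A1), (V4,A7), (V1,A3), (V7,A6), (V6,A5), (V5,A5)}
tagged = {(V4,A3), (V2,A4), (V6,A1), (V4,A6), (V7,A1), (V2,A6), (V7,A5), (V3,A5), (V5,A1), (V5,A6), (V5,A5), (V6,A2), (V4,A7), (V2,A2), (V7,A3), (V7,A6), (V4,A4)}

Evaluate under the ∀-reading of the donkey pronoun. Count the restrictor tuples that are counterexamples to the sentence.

5

"it" takes "an animal" as antecedent — a donkey pronoun bound across the clause boundary.
Strong reading: for every (v,a) with examined(v,a), vaccinated(v,a) ∧ tagged(v,a).
Restrictor pairs: (V1,A3) ✗  (V1,A4) ✗  (V2,A2) ✓  (V2,A4) ✗  (V2,A6) ✗  (V4,A7) ✓  (V5,A1) ✓  (V6,A1) ✓  (V6,A2) ✓  (V6,A4) ✗  (V7,A1) ✓  (V7,A5) ✓  (V7,A6) ✓
Counterexamples (restrictor pairs failing the scope): 5.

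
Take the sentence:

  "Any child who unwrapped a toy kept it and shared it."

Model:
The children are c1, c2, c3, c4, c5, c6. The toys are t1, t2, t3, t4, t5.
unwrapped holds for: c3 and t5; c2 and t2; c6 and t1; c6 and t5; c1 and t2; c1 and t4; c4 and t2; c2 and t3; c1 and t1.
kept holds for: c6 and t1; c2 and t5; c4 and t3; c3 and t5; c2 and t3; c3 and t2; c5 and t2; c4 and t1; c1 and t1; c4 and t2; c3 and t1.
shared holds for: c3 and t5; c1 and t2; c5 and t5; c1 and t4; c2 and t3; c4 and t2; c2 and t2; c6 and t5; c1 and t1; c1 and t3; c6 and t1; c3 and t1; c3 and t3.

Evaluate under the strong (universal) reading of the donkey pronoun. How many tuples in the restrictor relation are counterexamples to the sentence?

"it" takes "a toy" as antecedent — a donkey pronoun bound across the clause boundary.
Strong reading: for every (c,t) with unwrapped(c,t), kept(c,t) ∧ shared(c,t).
Restrictor pairs: (c1,t1) ✓  (c1,t2) ✗  (c1,t4) ✗  (c2,t2) ✗  (c2,t3) ✓  (c3,t5) ✓  (c4,t2) ✓  (c6,t1) ✓  (c6,t5) ✗
Counterexamples (restrictor pairs failing the scope): 4.

4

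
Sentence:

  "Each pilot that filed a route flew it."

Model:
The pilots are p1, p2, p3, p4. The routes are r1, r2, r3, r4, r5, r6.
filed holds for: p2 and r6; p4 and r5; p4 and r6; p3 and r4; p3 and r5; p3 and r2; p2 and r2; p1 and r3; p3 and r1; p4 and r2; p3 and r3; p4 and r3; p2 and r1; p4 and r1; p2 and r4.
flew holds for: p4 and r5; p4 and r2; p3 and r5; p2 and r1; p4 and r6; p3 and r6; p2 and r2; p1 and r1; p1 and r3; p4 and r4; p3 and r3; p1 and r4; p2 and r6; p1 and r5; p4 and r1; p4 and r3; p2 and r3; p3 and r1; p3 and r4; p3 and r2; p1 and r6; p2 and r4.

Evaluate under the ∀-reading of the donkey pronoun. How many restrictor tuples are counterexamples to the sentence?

"it" takes "a route" as antecedent — a donkey pronoun bound across the clause boundary.
Strong reading: for every (p,r) with filed(p,r), flew(p,r).
Restrictor pairs: (p1,r3) ✓  (p2,r1) ✓  (p2,r2) ✓  (p2,r4) ✓  (p2,r6) ✓  (p3,r1) ✓  (p3,r2) ✓  (p3,r3) ✓  (p3,r4) ✓  (p3,r5) ✓  (p4,r1) ✓  (p4,r2) ✓  (p4,r3) ✓  (p4,r5) ✓  (p4,r6) ✓
Counterexamples (restrictor pairs failing the scope): 0.

0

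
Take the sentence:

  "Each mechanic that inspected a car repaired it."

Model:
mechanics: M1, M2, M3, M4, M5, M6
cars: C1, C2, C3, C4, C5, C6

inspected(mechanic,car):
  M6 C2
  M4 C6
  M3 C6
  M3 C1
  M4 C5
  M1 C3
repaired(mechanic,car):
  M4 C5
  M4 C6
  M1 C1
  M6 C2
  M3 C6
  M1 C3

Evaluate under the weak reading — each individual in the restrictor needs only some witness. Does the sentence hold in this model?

"it" takes "a car" as antecedent — a donkey pronoun bound across the clause boundary.
Weak reading: every mechanic m with some inspected-car has at least one inspected-car c such that repaired(m,c).
Per mechanic: M1:✓  M3:✓  M4:✓  M6:✓
Every mechanic in the restrictor has a witness.

True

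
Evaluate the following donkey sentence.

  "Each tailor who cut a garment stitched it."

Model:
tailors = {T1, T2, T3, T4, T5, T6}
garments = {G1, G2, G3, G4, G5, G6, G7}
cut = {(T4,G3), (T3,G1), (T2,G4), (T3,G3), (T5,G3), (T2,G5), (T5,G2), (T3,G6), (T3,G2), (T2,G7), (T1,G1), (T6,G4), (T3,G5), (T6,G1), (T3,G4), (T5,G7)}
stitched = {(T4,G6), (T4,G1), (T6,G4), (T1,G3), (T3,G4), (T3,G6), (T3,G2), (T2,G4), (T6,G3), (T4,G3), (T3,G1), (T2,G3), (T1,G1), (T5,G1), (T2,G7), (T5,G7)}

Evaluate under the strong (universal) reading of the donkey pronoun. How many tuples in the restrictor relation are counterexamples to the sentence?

"it" takes "a garment" as antecedent — a donkey pronoun bound across the clause boundary.
Strong reading: for every (t,g) with cut(t,g), stitched(t,g).
Restrictor pairs: (T1,G1) ✓  (T2,G4) ✓  (T2,G5) ✗  (T2,G7) ✓  (T3,G1) ✓  (T3,G2) ✓  (T3,G3) ✗  (T3,G4) ✓  (T3,G5) ✗  (T3,G6) ✓  (T4,G3) ✓  (T5,G2) ✗  (T5,G3) ✗  (T5,G7) ✓  (T6,G1) ✗  (T6,G4) ✓
Counterexamples (restrictor pairs failing the scope): 6.

6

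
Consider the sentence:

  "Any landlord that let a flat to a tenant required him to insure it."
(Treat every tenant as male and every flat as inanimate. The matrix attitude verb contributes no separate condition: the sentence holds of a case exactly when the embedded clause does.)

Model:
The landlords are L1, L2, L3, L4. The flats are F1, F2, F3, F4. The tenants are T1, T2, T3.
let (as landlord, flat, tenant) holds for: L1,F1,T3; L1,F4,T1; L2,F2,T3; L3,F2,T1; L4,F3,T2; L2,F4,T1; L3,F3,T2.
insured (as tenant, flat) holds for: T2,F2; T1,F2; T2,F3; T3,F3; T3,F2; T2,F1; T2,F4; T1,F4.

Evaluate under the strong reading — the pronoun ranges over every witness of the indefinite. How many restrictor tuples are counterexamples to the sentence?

1

"him" takes "a tenant" as antecedent and "it" takes "a flat"; both are donkey pronouns co-varying with the restrictor.
Strong reading: for every (l,f,t) with let(l,f,t), insured(t,f).
Restrictor triples: (L1,F1,T3)→insured(T3,F1) ✗  (L1,F4,T1)→insured(T1,F4) ✓  (L2,F2,T3)→insured(T3,F2) ✓  (L2,F4,T1)→insured(T1,F4) ✓  (L3,F2,T1)→insured(T1,F2) ✓  (L3,F3,T2)→insured(T2,F3) ✓  (L4,F3,T2)→insured(T2,F3) ✓
Counterexamples (restrictor triples failing the scope): 1.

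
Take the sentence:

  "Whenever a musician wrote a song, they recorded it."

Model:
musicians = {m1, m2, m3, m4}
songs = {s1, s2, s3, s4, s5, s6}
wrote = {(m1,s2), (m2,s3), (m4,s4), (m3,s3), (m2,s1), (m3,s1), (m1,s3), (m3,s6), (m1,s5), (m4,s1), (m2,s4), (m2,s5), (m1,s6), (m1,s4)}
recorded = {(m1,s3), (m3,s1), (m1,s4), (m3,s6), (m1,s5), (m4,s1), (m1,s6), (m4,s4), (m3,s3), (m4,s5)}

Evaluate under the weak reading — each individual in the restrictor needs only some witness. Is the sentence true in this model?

"it" takes "a song" as antecedent — a donkey pronoun bound across the clause boundary.
Weak reading: every musician m with some wrote-song has at least one wrote-song s such that recorded(m,s).
Per musician: m1:✓  m2:✗  m3:✓  m4:✓
m2 has no witness among its wrote-songs.

False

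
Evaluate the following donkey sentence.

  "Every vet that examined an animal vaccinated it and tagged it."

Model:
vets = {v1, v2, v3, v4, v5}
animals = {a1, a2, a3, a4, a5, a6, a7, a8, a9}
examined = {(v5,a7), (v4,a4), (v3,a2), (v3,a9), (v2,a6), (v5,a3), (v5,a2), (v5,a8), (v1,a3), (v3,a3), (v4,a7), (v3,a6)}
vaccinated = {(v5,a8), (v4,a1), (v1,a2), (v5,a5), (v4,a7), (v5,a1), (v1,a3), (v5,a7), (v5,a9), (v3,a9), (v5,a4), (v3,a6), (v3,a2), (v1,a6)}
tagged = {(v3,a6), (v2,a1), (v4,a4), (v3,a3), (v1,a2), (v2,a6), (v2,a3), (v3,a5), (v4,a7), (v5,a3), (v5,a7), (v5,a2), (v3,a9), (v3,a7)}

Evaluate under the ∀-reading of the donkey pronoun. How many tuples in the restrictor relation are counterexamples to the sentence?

"it" takes "an animal" as antecedent — a donkey pronoun bound across the clause boundary.
Strong reading: for every (v,a) with examined(v,a), vaccinated(v,a) ∧ tagged(v,a).
Restrictor pairs: (v1,a3) ✗  (v2,a6) ✗  (v3,a2) ✗  (v3,a3) ✗  (v3,a6) ✓  (v3,a9) ✓  (v4,a4) ✗  (v4,a7) ✓  (v5,a2) ✗  (v5,a3) ✗  (v5,a7) ✓  (v5,a8) ✗
Counterexamples (restrictor pairs failing the scope): 8.

8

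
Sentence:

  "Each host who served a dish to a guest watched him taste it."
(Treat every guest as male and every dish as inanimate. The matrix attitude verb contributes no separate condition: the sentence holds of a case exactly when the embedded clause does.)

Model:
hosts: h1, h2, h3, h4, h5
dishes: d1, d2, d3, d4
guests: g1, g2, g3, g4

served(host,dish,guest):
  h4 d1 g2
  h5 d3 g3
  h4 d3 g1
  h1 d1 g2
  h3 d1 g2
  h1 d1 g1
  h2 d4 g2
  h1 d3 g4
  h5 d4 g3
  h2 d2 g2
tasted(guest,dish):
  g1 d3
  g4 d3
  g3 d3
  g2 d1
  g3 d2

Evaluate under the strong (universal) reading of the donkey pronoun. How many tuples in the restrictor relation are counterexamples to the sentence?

"him" takes "a guest" as antecedent and "it" takes "a dish"; both are donkey pronouns co-varying with the restrictor.
Strong reading: for every (h,d,g) with served(h,d,g), tasted(g,d).
Restrictor triples: (h1,d1,g1)→tasted(g1,d1) ✗  (h1,d1,g2)→tasted(g2,d1) ✓  (h1,d3,g4)→tasted(g4,d3) ✓  (h2,d2,g2)→tasted(g2,d2) ✗  (h2,d4,g2)→tasted(g2,d4) ✗  (h3,d1,g2)→tasted(g2,d1) ✓  (h4,d1,g2)→tasted(g2,d1) ✓  (h4,d3,g1)→tasted(g1,d3) ✓  (h5,d3,g3)→tasted(g3,d3) ✓  (h5,d4,g3)→tasted(g3,d4) ✗
Counterexamples (restrictor triples failing the scope): 4.

4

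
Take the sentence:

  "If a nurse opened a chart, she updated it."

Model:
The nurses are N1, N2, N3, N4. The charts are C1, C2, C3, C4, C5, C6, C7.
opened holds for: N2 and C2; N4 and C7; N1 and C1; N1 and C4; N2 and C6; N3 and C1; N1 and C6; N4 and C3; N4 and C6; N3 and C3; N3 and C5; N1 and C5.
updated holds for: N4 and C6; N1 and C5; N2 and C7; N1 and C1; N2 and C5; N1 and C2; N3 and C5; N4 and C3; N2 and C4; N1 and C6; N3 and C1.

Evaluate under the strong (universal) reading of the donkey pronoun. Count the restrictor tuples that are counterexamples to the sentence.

"it" takes "a chart" as antecedent — a donkey pronoun bound across the clause boundary.
Strong reading: for every (n,c) with opened(n,c), updated(n,c).
Restrictor pairs: (N1,C1) ✓  (N1,C4) ✗  (N1,C5) ✓  (N1,C6) ✓  (N2,C2) ✗  (N2,C6) ✗  (N3,C1) ✓  (N3,C3) ✗  (N3,C5) ✓  (N4,C3) ✓  (N4,C6) ✓  (N4,C7) ✗
Counterexamples (restrictor pairs failing the scope): 5.

5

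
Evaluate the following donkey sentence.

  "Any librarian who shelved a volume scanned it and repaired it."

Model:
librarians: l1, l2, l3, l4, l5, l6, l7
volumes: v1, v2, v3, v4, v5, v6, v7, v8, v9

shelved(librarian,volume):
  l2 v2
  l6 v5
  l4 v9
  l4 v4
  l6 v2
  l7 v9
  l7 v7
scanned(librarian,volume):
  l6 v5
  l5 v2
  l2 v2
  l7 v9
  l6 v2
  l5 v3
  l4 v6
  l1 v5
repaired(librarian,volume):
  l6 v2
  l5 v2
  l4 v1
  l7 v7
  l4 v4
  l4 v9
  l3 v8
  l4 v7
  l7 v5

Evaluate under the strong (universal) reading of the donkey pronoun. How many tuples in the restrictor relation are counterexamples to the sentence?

"it" takes "a volume" as antecedent — a donkey pronoun bound across the clause boundary.
Strong reading: for every (l,v) with shelved(l,v), scanned(l,v) ∧ repaired(l,v).
Restrictor pairs: (l2,v2) ✗  (l4,v4) ✗  (l4,v9) ✗  (l6,v2) ✓  (l6,v5) ✗  (l7,v7) ✗  (l7,v9) ✗
Counterexamples (restrictor pairs failing the scope): 6.

6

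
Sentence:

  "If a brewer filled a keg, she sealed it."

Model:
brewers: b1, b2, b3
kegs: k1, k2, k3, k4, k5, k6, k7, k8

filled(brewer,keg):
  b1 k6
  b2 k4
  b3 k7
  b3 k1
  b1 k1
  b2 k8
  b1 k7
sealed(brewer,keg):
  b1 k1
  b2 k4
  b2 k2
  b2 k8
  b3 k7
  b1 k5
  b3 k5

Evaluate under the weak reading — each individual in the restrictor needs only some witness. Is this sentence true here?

"it" takes "a keg" as antecedent — a donkey pronoun bound across the clause boundary.
Weak reading: every brewer b with some filled-keg has at least one filled-keg k such that sealed(b,k).
Per brewer: b1:✓  b2:✓  b3:✓
Every brewer in the restrictor has a witness.

True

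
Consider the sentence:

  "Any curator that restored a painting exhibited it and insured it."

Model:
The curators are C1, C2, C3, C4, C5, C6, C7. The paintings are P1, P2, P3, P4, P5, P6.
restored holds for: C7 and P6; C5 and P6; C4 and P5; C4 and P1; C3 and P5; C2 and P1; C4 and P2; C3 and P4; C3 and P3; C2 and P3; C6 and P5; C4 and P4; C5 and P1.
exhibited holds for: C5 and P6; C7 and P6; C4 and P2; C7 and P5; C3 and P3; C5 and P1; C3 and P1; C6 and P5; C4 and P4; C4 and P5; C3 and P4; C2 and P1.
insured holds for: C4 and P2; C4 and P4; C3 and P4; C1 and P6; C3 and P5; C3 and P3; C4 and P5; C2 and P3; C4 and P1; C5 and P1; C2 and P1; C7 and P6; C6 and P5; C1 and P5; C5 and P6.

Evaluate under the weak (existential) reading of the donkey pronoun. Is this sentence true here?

"it" takes "a painting" as antecedent — a donkey pronoun bound across the clause boundary.
Weak reading: every curator c with some restored-painting has at least one restored-painting p such that exhibited(c,p) ∧ insured(c,p).
Per curator: C2:✓  C3:✓  C4:✓  C5:✓  C6:✓  C7:✓
Every curator in the restrictor has a witness.

True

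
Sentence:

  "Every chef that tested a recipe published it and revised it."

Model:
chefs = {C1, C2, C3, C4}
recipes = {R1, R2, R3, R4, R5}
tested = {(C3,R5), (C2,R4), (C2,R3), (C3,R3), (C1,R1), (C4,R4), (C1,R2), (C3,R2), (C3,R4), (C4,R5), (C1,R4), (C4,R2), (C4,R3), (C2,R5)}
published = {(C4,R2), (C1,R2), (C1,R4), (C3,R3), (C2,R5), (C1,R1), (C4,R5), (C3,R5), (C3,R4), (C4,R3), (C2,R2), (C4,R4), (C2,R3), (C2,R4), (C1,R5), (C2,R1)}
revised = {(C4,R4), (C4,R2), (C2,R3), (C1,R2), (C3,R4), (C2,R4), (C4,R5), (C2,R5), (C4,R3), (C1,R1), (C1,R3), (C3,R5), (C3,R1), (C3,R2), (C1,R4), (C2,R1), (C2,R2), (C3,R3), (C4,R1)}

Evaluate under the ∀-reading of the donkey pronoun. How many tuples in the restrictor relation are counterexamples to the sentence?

"it" takes "a recipe" as antecedent — a donkey pronoun bound across the clause boundary.
Strong reading: for every (c,r) with tested(c,r), published(c,r) ∧ revised(c,r).
Restrictor pairs: (C1,R1) ✓  (C1,R2) ✓  (C1,R4) ✓  (C2,R3) ✓  (C2,R4) ✓  (C2,R5) ✓  (C3,R2) ✗  (C3,R3) ✓  (C3,R4) ✓  (C3,R5) ✓  (C4,R2) ✓  (C4,R3) ✓  (C4,R4) ✓  (C4,R5) ✓
Counterexamples (restrictor pairs failing the scope): 1.

1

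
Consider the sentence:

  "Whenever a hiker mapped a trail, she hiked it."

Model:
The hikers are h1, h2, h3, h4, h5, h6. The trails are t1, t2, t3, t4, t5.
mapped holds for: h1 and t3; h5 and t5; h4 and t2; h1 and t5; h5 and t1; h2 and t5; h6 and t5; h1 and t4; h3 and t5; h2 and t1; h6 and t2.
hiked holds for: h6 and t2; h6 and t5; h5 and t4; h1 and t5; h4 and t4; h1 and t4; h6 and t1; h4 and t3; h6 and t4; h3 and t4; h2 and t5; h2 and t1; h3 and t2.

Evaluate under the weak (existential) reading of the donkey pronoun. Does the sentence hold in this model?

"it" takes "a trail" as antecedent — a donkey pronoun bound across the clause boundary.
Weak reading: every hiker h with some mapped-trail has at least one mapped-trail t such that hiked(h,t).
Per hiker: h1:✓  h2:✓  h3:✗  h4:✗  h5:✗  h6:✓
h3 has no witness among its mapped-trails.

False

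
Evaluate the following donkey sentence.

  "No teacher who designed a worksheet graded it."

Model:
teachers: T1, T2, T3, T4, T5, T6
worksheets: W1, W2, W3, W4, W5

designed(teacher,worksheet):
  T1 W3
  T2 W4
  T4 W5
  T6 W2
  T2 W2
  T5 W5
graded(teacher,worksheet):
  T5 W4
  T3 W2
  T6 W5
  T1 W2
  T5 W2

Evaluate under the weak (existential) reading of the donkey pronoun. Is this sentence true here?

"it" takes "a worksheet" as antecedent — a donkey pronoun bound across the clause boundary.
Truth condition: for no (t,w) with designed(t,w) does graded(t,w) hold.
Restrictor pairs — does the scope hold? (T1,W3):fails  (T2,W2):fails  (T2,W4):fails  (T4,W5):fails  (T5,W5):fails  (T6,W2):fails
Scope holds for no restrictor pair, so the sentence is true.

True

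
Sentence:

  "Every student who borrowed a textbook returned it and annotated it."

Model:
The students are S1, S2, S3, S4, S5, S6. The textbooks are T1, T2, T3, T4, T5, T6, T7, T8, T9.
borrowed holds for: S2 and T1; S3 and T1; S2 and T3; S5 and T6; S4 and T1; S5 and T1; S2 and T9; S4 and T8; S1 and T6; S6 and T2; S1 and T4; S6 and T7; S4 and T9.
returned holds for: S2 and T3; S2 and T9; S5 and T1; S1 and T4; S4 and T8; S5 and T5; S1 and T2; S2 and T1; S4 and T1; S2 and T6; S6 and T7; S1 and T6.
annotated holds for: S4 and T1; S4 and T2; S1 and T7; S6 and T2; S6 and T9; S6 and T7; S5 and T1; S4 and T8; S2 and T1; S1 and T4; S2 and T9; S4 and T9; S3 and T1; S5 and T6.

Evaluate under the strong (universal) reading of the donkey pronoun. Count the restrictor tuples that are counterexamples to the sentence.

"it" takes "a textbook" as antecedent — a donkey pronoun bound across the clause boundary.
Strong reading: for every (s,t) with borrowed(s,t), returned(s,t) ∧ annotated(s,t).
Restrictor pairs: (S1,T4) ✓  (S1,T6) ✗  (S2,T1) ✓  (S2,T3) ✗  (S2,T9) ✓  (S3,T1) ✗  (S4,T1) ✓  (S4,T8) ✓  (S4,T9) ✗  (S5,T1) ✓  (S5,T6) ✗  (S6,T2) ✗  (S6,T7) ✓
Counterexamples (restrictor pairs failing the scope): 6.

6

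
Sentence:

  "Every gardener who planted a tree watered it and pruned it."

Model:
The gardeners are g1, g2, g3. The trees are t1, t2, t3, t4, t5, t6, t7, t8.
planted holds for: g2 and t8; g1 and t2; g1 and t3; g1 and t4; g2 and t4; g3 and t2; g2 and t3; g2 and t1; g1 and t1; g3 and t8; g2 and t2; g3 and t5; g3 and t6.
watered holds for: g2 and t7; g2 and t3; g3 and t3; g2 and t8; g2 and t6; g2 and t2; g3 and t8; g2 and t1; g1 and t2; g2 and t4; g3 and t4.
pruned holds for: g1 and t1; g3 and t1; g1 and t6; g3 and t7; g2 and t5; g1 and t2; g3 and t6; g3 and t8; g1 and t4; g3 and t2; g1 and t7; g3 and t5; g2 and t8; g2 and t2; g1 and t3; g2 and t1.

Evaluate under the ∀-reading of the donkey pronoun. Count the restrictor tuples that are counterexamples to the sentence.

8

"it" takes "a tree" as antecedent — a donkey pronoun bound across the clause boundary.
Strong reading: for every (g,t) with planted(g,t), watered(g,t) ∧ pruned(g,t).
Restrictor pairs: (g1,t1) ✗  (g1,t2) ✓  (g1,t3) ✗  (g1,t4) ✗  (g2,t1) ✓  (g2,t2) ✓  (g2,t3) ✗  (g2,t4) ✗  (g2,t8) ✓  (g3,t2) ✗  (g3,t5) ✗  (g3,t6) ✗  (g3,t8) ✓
Counterexamples (restrictor pairs failing the scope): 8.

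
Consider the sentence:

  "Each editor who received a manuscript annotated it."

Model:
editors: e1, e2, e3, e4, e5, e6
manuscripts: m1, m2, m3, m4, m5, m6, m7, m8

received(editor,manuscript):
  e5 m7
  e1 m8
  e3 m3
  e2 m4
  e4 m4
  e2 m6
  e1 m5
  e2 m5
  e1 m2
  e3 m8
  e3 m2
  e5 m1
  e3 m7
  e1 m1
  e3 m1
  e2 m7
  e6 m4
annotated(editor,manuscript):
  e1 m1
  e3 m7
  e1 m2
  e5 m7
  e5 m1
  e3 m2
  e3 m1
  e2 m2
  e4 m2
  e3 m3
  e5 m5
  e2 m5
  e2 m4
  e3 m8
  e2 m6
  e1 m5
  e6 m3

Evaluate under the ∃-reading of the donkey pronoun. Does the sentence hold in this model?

False

"it" takes "a manuscript" as antecedent — a donkey pronoun bound across the clause boundary.
Weak reading: every editor e with some received-manuscript has at least one received-manuscript m such that annotated(e,m).
Per editor: e1:✓  e2:✓  e3:✓  e4:✗  e5:✓  e6:✗
e4 has no witness among its received-manuscripts.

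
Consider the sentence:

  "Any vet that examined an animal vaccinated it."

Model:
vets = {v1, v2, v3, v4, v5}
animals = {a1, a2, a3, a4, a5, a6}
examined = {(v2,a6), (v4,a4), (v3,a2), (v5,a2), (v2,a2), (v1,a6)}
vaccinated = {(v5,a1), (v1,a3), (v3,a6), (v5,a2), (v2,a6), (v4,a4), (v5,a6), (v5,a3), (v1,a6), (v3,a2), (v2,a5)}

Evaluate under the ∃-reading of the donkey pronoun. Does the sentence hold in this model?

True

"it" takes "an animal" as antecedent — a donkey pronoun bound across the clause boundary.
Weak reading: every vet v with some examined-animal has at least one examined-animal a such that vaccinated(v,a).
Per vet: v1:✓  v2:✓  v3:✓  v4:✓  v5:✓
Every vet in the restrictor has a witness.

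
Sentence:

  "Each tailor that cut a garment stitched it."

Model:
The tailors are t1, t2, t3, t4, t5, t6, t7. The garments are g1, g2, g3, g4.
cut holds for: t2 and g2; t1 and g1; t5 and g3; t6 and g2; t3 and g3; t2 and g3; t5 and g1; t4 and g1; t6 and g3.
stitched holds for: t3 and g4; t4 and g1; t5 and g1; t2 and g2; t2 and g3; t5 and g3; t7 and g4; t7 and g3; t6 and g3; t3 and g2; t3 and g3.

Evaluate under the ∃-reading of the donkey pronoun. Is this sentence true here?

"it" takes "a garment" as antecedent — a donkey pronoun bound across the clause boundary.
Weak reading: every tailor t with some cut-garment has at least one cut-garment g such that stitched(t,g).
Per tailor: t1:✗  t2:✓  t3:✓  t4:✓  t5:✓  t6:✓
t1 has no witness among its cut-garments.

False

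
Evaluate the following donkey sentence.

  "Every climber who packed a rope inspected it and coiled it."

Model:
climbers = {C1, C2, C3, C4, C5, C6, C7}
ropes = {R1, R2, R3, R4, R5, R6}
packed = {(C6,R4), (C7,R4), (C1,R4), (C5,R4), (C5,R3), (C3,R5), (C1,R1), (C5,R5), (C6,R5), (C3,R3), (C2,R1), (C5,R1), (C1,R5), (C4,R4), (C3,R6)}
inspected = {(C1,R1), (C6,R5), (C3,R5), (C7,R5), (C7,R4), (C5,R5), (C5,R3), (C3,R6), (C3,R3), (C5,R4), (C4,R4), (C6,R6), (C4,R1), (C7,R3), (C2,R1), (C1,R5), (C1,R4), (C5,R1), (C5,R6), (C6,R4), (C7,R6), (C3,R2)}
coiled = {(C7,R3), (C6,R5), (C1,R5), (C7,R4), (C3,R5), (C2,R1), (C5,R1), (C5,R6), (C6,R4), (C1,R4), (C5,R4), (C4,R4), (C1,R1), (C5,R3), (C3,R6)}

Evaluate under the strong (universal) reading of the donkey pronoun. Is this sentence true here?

False

"it" takes "a rope" as antecedent — a donkey pronoun bound across the clause boundary.
Strong reading: for every (c,r) with packed(c,r), inspected(c,r) ∧ coiled(c,r).
Restrictor pairs: (C1,R1) ✓  (C1,R4) ✓  (C1,R5) ✓  (C2,R1) ✓  (C3,R3) ✗  (C3,R5) ✓  (C3,R6) ✓  (C4,R4) ✓  (C5,R1) ✓  (C5,R3) ✓  (C5,R4) ✓  (C5,R5) ✗  (C6,R4) ✓  (C6,R5) ✓  (C7,R4) ✓
Counterexample: (C3,R3) is in packed but fails the scope.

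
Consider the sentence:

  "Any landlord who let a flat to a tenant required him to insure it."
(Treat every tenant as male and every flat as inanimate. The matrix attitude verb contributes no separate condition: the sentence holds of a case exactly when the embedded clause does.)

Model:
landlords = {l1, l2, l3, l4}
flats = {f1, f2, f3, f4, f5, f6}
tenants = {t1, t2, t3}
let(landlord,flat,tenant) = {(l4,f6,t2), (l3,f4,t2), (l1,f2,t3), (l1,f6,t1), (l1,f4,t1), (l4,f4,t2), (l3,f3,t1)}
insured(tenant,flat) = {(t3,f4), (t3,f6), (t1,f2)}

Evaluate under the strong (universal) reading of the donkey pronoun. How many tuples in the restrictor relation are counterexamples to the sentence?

7

"him" takes "a tenant" as antecedent and "it" takes "a flat"; both are donkey pronouns co-varying with the restrictor.
Strong reading: for every (l,f,t) with let(l,f,t), insured(t,f).
Restrictor triples: (l1,f2,t3)→insured(t3,f2) ✗  (l1,f4,t1)→insured(t1,f4) ✗  (l1,f6,t1)→insured(t1,f6) ✗  (l3,f3,t1)→insured(t1,f3) ✗  (l3,f4,t2)→insured(t2,f4) ✗  (l4,f4,t2)→insured(t2,f4) ✗  (l4,f6,t2)→insured(t2,f6) ✗
Counterexamples (restrictor triples failing the scope): 7.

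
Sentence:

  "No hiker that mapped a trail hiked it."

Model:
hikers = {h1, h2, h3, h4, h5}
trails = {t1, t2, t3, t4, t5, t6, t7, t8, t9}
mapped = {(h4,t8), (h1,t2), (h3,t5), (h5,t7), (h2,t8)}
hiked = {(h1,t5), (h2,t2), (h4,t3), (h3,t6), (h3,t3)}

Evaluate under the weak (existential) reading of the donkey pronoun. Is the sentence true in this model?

"it" takes "a trail" as antecedent — a donkey pronoun bound across the clause boundary.
Truth condition: for no (h,t) with mapped(h,t) does hiked(h,t) hold.
Restrictor pairs — does the scope hold? (h1,t2):fails  (h2,t8):fails  (h3,t5):fails  (h4,t8):fails  (h5,t7):fails
Scope holds for no restrictor pair, so the sentence is true.

True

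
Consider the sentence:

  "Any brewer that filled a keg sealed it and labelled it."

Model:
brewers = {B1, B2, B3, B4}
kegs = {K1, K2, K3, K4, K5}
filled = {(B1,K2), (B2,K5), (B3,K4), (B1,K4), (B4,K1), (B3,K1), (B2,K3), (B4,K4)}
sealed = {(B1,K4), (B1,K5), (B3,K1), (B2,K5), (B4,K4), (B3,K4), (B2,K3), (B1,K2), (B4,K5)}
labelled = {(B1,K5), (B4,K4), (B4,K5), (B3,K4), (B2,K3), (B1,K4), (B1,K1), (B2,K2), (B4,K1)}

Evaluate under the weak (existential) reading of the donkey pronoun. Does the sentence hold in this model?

True

"it" takes "a keg" as antecedent — a donkey pronoun bound across the clause boundary.
Weak reading: every brewer b with some filled-keg has at least one filled-keg k such that sealed(b,k) ∧ labelled(b,k).
Per brewer: B1:✓  B2:✓  B3:✓  B4:✓
Every brewer in the restrictor has a witness.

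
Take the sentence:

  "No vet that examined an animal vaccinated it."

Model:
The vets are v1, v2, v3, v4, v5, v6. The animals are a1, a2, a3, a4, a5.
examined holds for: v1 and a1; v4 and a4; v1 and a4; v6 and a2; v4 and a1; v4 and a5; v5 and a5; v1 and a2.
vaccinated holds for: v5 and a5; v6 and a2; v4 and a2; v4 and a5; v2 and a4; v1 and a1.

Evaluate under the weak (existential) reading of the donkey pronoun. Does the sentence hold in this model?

"it" takes "an animal" as antecedent — a donkey pronoun bound across the clause boundary.
Truth condition: for no (v,a) with examined(v,a) does vaccinated(v,a) hold.
Restrictor pairs — does the scope hold? (v1,a1):holds  (v1,a2):fails  (v1,a4):fails  (v4,a1):fails  (v4,a4):fails  (v4,a5):holds  (v5,a5):holds  (v6,a2):holds
Scope holds for 4 pair(s), so the sentence is false.

False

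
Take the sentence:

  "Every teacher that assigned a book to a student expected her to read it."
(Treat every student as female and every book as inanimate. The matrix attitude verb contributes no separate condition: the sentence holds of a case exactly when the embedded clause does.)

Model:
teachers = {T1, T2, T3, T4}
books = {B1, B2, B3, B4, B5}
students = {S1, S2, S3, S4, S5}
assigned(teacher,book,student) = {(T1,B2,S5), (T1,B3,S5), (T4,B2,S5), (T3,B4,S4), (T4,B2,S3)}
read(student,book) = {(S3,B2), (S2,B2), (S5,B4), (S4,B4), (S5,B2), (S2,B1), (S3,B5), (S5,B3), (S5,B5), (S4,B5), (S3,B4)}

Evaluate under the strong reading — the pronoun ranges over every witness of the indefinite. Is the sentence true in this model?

"her" takes "a student" as antecedent and "it" takes "a book"; both are donkey pronouns co-varying with the restrictor.
Strong reading: for every (t,b,s) with assigned(t,b,s), read(s,b).
Restrictor triples: (T1,B2,S5)→read(S5,B2) ✓  (T1,B3,S5)→read(S5,B3) ✓  (T3,B4,S4)→read(S4,B4) ✓  (T4,B2,S3)→read(S3,B2) ✓  (T4,B2,S5)→read(S5,B2) ✓
Every restrictor triple satisfies the scope.

True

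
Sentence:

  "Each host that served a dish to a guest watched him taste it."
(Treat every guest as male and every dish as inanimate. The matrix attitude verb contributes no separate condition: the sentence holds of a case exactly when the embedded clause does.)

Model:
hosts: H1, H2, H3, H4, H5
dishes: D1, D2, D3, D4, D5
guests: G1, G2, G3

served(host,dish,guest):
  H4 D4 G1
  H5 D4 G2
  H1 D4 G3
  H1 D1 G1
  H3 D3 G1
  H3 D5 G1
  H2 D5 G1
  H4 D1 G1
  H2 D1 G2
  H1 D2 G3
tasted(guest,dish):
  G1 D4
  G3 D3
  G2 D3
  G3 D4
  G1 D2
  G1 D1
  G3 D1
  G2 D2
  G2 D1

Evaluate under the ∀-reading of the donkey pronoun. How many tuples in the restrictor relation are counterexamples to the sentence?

5

"him" takes "a guest" as antecedent and "it" takes "a dish"; both are donkey pronouns co-varying with the restrictor.
Strong reading: for every (h,d,g) with served(h,d,g), tasted(g,d).
Restrictor triples: (H1,D1,G1)→tasted(G1,D1) ✓  (H1,D2,G3)→tasted(G3,D2) ✗  (H1,D4,G3)→tasted(G3,D4) ✓  (H2,D1,G2)→tasted(G2,D1) ✓  (H2,D5,G1)→tasted(G1,D5) ✗  (H3,D3,G1)→tasted(G1,D3) ✗  (H3,D5,G1)→tasted(G1,D5) ✗  (H4,D1,G1)→tasted(G1,D1) ✓  (H4,D4,G1)→tasted(G1,D4) ✓  (H5,D4,G2)→tasted(G2,D4) ✗
Counterexamples (restrictor triples failing the scope): 5.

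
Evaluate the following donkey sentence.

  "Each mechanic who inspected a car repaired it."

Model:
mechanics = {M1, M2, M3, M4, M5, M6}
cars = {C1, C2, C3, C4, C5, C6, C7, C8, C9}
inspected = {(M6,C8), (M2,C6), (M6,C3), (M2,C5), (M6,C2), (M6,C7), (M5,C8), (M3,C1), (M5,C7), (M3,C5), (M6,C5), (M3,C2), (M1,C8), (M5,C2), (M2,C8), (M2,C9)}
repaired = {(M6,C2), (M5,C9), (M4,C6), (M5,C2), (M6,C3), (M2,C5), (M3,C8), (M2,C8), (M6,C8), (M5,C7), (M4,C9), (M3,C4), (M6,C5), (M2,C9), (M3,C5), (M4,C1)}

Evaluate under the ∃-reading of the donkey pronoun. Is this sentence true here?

False

"it" takes "a car" as antecedent — a donkey pronoun bound across the clause boundary.
Weak reading: every mechanic m with some inspected-car has at least one inspected-car c such that repaired(m,c).
Per mechanic: M1:✗  M2:✓  M3:✓  M5:✓  M6:✓
M1 has no witness among its inspected-cars.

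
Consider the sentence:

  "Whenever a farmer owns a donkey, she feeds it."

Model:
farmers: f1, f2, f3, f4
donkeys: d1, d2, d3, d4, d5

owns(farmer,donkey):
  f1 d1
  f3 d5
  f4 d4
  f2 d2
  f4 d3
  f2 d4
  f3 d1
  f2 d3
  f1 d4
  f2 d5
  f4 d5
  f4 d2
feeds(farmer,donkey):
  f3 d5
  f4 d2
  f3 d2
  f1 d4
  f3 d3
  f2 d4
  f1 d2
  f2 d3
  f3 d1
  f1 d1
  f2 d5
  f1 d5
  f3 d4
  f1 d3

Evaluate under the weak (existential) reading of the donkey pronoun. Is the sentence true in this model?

"it" takes "a donkey" as antecedent — a donkey pronoun bound across the clause boundary.
Weak reading: every farmer f with some owns-donkey has at least one owns-donkey d such that feeds(f,d).
Per farmer: f1:✓  f2:✓  f3:✓  f4:✓
Every farmer in the restrictor has a witness.

True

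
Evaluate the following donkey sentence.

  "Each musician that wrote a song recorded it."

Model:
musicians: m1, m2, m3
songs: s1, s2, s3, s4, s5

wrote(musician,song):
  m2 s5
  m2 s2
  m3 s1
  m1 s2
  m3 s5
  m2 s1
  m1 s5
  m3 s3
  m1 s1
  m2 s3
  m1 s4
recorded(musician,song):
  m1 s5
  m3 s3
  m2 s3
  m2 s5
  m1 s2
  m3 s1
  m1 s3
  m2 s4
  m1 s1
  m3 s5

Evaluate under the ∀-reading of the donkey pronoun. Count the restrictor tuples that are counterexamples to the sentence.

3

"it" takes "a song" as antecedent — a donkey pronoun bound across the clause boundary.
Strong reading: for every (m,s) with wrote(m,s), recorded(m,s).
Restrictor pairs: (m1,s1) ✓  (m1,s2) ✓  (m1,s4) ✗  (m1,s5) ✓  (m2,s1) ✗  (m2,s2) ✗  (m2,s3) ✓  (m2,s5) ✓  (m3,s1) ✓  (m3,s3) ✓  (m3,s5) ✓
Counterexamples (restrictor pairs failing the scope): 3.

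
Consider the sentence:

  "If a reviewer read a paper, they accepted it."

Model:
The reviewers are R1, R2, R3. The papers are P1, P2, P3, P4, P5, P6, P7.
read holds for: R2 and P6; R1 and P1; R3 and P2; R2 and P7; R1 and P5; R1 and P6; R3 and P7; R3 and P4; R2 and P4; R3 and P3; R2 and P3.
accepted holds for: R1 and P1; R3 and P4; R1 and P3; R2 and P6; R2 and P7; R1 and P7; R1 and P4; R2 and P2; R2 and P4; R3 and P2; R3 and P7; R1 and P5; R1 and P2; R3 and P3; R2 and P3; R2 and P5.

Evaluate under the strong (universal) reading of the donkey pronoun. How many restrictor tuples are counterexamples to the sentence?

1

"it" takes "a paper" as antecedent — a donkey pronoun bound across the clause boundary.
Strong reading: for every (r,p) with read(r,p), accepted(r,p).
Restrictor pairs: (R1,P1) ✓  (R1,P5) ✓  (R1,P6) ✗  (R2,P3) ✓  (R2,P4) ✓  (R2,P6) ✓  (R2,P7) ✓  (R3,P2) ✓  (R3,P3) ✓  (R3,P4) ✓  (R3,P7) ✓
Counterexamples (restrictor pairs failing the scope): 1.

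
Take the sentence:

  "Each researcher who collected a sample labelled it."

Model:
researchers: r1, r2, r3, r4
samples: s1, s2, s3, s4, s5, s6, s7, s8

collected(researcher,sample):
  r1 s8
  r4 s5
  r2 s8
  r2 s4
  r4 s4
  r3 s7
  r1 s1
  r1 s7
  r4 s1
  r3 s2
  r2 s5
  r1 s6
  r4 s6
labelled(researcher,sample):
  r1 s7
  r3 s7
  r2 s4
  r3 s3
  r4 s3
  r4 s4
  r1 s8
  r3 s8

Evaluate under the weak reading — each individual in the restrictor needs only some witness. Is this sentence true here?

True

"it" takes "a sample" as antecedent — a donkey pronoun bound across the clause boundary.
Weak reading: every researcher r with some collected-sample has at least one collected-sample s such that labelled(r,s).
Per researcher: r1:✓  r2:✓  r3:✓  r4:✓
Every researcher in the restrictor has a witness.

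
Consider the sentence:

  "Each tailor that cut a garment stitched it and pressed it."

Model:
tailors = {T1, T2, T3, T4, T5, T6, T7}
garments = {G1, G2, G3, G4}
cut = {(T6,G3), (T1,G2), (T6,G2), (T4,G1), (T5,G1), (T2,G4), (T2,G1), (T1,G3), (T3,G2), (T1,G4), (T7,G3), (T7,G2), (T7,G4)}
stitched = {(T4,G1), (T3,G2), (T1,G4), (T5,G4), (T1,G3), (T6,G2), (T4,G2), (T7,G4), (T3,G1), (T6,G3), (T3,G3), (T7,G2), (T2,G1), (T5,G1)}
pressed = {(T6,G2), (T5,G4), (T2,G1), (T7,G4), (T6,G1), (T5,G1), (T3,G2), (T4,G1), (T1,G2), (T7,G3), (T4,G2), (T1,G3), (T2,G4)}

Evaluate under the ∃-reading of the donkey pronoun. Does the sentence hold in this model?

True

"it" takes "a garment" as antecedent — a donkey pronoun bound across the clause boundary.
Weak reading: every tailor t with some cut-garment has at least one cut-garment g such that stitched(t,g) ∧ pressed(t,g).
Per tailor: T1:✓  T2:✓  T3:✓  T4:✓  T5:✓  T6:✓  T7:✓
Every tailor in the restrictor has a witness.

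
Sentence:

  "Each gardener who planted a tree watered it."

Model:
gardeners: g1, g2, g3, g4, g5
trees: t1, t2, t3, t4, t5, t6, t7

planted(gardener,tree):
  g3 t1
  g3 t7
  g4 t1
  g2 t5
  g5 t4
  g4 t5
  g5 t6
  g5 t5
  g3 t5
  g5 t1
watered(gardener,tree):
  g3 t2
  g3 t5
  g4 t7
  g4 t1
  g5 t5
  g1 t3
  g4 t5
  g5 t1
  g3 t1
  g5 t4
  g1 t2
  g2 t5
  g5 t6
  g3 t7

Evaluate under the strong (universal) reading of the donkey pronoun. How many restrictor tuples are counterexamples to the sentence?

"it" takes "a tree" as antecedent — a donkey pronoun bound across the clause boundary.
Strong reading: for every (g,t) with planted(g,t), watered(g,t).
Restrictor pairs: (g2,t5) ✓  (g3,t1) ✓  (g3,t5) ✓  (g3,t7) ✓  (g4,t1) ✓  (g4,t5) ✓  (g5,t1) ✓  (g5,t4) ✓  (g5,t5) ✓  (g5,t6) ✓
Counterexamples (restrictor pairs failing the scope): 0.

0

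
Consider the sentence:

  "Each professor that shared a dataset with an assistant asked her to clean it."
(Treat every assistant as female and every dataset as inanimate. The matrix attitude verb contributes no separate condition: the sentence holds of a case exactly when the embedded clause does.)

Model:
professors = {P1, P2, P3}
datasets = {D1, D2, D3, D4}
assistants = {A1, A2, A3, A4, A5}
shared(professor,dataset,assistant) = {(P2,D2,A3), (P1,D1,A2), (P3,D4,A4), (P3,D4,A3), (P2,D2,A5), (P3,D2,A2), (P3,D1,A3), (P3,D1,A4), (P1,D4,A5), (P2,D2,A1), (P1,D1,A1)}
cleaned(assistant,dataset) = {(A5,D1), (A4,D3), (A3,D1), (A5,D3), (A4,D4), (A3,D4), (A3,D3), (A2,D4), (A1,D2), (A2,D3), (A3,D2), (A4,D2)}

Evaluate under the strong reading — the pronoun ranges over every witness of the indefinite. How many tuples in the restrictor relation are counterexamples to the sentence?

6

"her" takes "an assistant" as antecedent and "it" takes "a dataset"; both are donkey pronouns co-varying with the restrictor.
Strong reading: for every (p,d,a) with shared(p,d,a), cleaned(a,d).
Restrictor triples: (P1,D1,A1)→cleaned(A1,D1) ✗  (P1,D1,A2)→cleaned(A2,D1) ✗  (P1,D4,A5)→cleaned(A5,D4) ✗  (P2,D2,A1)→cleaned(A1,D2) ✓  (P2,D2,A3)→cleaned(A3,D2) ✓  (P2,D2,A5)→cleaned(A5,D2) ✗  (P3,D1,A3)→cleaned(A3,D1) ✓  (P3,D1,A4)→cleaned(A4,D1) ✗  (P3,D2,A2)→cleaned(A2,D2) ✗  (P3,D4,A3)→cleaned(A3,D4) ✓  (P3,D4,A4)→cleaned(A4,D4) ✓
Counterexamples (restrictor triples failing the scope): 6.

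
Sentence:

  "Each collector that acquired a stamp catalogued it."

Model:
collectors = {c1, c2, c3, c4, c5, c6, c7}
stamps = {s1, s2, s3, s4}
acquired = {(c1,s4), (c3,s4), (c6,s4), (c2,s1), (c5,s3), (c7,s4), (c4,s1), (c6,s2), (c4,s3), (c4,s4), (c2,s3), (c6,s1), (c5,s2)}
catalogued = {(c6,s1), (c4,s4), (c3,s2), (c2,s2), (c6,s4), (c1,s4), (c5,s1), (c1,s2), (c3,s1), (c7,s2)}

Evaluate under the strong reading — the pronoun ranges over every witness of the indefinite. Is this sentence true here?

False

"it" takes "a stamp" as antecedent — a donkey pronoun bound across the clause boundary.
Strong reading: for every (c,s) with acquired(c,s), catalogued(c,s).
Restrictor pairs: (c1,s4) ✓  (c2,s1) ✗  (c2,s3) ✗  (c3,s4) ✗  (c4,s1) ✗  (c4,s3) ✗  (c4,s4) ✓  (c5,s2) ✗  (c5,s3) ✗  (c6,s1) ✓  (c6,s2) ✗  (c6,s4) ✓  (c7,s4) ✗
Counterexample: (c2,s1) is in acquired but fails the scope.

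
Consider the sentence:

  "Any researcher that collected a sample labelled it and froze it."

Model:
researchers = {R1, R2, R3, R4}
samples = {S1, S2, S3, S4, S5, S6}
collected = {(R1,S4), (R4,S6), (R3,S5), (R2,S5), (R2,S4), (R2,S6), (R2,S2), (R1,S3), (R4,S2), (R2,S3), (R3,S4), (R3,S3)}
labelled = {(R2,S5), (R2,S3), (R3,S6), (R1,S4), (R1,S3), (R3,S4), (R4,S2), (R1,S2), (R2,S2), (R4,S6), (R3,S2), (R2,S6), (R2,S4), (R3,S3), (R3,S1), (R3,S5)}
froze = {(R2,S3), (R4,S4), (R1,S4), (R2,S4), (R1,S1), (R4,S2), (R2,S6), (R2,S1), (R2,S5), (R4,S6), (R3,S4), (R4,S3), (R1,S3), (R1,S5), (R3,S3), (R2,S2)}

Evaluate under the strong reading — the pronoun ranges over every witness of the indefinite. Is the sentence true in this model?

"it" takes "a sample" as antecedent — a donkey pronoun bound across the clause boundary.
Strong reading: for every (r,s) with collected(r,s), labelled(r,s) ∧ froze(r,s).
Restrictor pairs: (R1,S3) ✓  (R1,S4) ✓  (R2,S2) ✓  (R2,S3) ✓  (R2,S4) ✓  (R2,S5) ✓  (R2,S6) ✓  (R3,S3) ✓  (R3,S4) ✓  (R3,S5) ✗  (R4,S2) ✓  (R4,S6) ✓
Counterexample: (R3,S5) is in collected but fails the scope.

False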